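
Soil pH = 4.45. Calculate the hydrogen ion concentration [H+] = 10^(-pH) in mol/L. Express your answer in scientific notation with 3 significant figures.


Step 1: [H+] = 10^(-pH)
Step 2: [H+] = 10^(-4.45)
Step 3: [H+] = 3.55e-05 mol/L

3.55e-05


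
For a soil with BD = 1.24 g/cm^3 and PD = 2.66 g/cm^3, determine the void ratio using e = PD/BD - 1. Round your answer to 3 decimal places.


Step 1: e = PD / BD - 1
Step 2: e = 2.66 / 1.24 - 1
Step 3: e = 2.14516 - 1
Step 4: e = 1.145

1.145


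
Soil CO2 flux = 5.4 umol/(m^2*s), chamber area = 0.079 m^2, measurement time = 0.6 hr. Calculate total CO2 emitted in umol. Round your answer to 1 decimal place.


Step 1: Convert time to seconds: 0.6 hr * 3600 = 2160.0 s
Step 2: Total = flux * area * time_s
Step 3: Total = 5.4 * 0.079 * 2160.0
Step 4: Total = 921.5 umol

921.5


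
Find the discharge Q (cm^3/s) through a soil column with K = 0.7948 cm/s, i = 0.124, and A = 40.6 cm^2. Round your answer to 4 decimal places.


Step 1: Apply Darcy's law: Q = K * i * A
Step 2: Q = 0.7948 * 0.124 * 40.6
Step 3: Q = 4.0013 cm^3/s

4.0013


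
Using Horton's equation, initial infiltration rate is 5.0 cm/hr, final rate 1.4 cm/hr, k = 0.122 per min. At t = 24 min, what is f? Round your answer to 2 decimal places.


Step 1: f = fc + (f0 - fc) * exp(-k * t)
Step 2: exp(-0.122 * 24) = 0.053504
Step 3: f = 1.4 + (5.0 - 1.4) * 0.053504
Step 4: f = 1.4 + 3.6 * 0.053504
Step 5: f = 1.59 cm/hr

1.59


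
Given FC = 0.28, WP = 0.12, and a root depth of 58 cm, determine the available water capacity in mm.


Step 1: Available water = (FC - WP) * depth * 10
Step 2: AW = (0.28 - 0.12) * 58 * 10
Step 3: AW = 0.16 * 58 * 10
Step 4: AW = 92.8 mm

92.8


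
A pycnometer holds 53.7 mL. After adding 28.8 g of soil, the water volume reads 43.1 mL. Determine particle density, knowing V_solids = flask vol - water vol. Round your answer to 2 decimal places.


Step 1: Volume of solids = flask volume - water volume with soil
Step 2: V_solids = 53.7 - 43.1 = 10.6 mL
Step 3: Particle density = mass / V_solids = 28.8 / 10.6 = 2.72 g/cm^3

2.72


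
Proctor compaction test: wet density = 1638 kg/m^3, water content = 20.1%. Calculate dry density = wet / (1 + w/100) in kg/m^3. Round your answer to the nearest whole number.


Step 1: Dry density = wet density / (1 + w/100)
Step 2: Dry density = 1638 / (1 + 20.1/100)
Step 3: Dry density = 1638 / 1.201
Step 4: Dry density = 1364 kg/m^3

1364


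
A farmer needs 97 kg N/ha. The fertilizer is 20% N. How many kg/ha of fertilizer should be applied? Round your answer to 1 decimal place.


Step 1: Fertilizer rate = target N / (N content / 100)
Step 2: Rate = 97 / (20 / 100)
Step 3: Rate = 97 / 0.2
Step 4: Rate = 485.0 kg/ha

485.0


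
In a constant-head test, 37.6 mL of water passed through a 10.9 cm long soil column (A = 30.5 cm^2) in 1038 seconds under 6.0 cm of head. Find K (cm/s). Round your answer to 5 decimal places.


Step 1: K = Q * L / (A * t * h)
Step 2: Numerator = 37.6 * 10.9 = 409.84
Step 3: Denominator = 30.5 * 1038 * 6.0 = 189954.0
Step 4: K = 409.84 / 189954.0 = 0.00216 cm/s

0.00216


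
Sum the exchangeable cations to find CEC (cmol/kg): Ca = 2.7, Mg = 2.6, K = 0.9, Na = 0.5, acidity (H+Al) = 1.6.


Step 1: CEC = Ca + Mg + K + Na + (H+Al)
Step 2: CEC = 2.7 + 2.6 + 0.9 + 0.5 + 1.6
Step 3: CEC = 8.3 cmol/kg

8.3


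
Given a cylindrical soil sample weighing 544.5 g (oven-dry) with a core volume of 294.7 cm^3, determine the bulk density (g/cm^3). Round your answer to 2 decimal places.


Step 1: Identify the formula: BD = dry mass / volume
Step 2: Substitute values: BD = 544.5 / 294.7
Step 3: BD = 1.85 g/cm^3

1.85


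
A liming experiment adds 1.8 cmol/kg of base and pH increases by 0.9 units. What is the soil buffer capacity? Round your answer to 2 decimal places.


Step 1: BC = change in base / change in pH
Step 2: BC = 1.8 / 0.9
Step 3: BC = 2.0 cmol/(kg*pH unit)

2.0


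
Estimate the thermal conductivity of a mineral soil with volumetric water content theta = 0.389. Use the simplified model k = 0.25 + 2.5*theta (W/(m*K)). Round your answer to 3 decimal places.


Step 1: k = 0.25 + 2.5 * theta
Step 2: k = 0.25 + 2.5 * 0.389
Step 3: k = 0.25 + 0.973
Step 4: k = 1.223 W/(m*K)

1.223


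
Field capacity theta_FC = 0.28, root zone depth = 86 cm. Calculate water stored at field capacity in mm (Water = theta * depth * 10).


Step 1: Water (mm) = theta_FC * depth (cm) * 10
Step 2: Water = 0.28 * 86 * 10
Step 3: Water = 240.8 mm

240.8


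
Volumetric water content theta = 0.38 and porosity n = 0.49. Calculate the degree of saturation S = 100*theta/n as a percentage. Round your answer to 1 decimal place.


Step 1: S = 100 * theta_v / n
Step 2: S = 100 * 0.38 / 0.49
Step 3: S = 77.6%

77.6


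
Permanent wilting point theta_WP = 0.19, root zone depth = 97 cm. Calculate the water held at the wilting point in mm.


Step 1: Water (mm) = theta_WP * depth * 10
Step 2: Water = 0.19 * 97 * 10
Step 3: Water = 184.3 mm

184.3


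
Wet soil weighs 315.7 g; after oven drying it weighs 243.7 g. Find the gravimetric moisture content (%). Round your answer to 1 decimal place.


Step 1: Water mass = wet - dry = 315.7 - 243.7 = 72.0 g
Step 2: w = 100 * water mass / dry mass
Step 3: w = 100 * 72.0 / 243.7 = 29.5%

29.5


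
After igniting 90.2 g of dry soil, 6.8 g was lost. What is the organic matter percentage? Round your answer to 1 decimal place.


Step 1: OM% = 100 * LOI / sample mass
Step 2: OM = 100 * 6.8 / 90.2
Step 3: OM = 7.5%

7.5


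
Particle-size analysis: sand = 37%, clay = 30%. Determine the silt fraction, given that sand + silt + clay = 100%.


Step 1: sand + silt + clay = 100%
Step 2: silt = 100 - sand - clay
Step 3: silt = 100 - 37 - 30
Step 4: silt = 33%

33


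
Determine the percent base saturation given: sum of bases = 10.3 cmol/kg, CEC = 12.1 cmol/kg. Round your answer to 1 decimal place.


Step 1: BS = 100 * (sum of bases) / CEC
Step 2: BS = 100 * 10.3 / 12.1
Step 3: BS = 85.1%

85.1


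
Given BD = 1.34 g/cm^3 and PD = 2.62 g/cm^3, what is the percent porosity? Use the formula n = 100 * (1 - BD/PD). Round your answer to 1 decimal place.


Step 1: Formula: n = 100 * (1 - BD / PD)
Step 2: n = 100 * (1 - 1.34 / 2.62)
Step 3: n = 100 * (1 - 0.51145)
Step 4: n = 48.9%

48.9


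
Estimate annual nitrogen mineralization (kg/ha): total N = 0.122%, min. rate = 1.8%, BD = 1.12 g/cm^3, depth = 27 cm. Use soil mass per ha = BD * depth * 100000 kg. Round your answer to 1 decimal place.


Step 1: Soil mass per ha = BD * depth * 100000 = 1.12 * 27 * 100000 = 3024000 kg
Step 2: Total N pool = soil mass * N%/100 = 3024000 * 0.122/100 = 3689.28 kg/ha
Step 3: N mineralized = N pool * rate%/100 = 3689.28 * 1.8/100 = 66.4 kg/ha/yr

66.4


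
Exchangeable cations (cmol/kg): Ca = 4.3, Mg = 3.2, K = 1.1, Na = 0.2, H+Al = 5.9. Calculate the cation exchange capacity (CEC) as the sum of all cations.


Step 1: CEC = Ca + Mg + K + Na + (H+Al)
Step 2: CEC = 4.3 + 3.2 + 1.1 + 0.2 + 5.9
Step 3: CEC = 14.7 cmol/kg

14.7


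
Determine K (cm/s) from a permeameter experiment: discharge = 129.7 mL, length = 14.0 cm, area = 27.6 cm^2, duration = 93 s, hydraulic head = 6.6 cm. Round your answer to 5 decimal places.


Step 1: K = Q * L / (A * t * h)
Step 2: Numerator = 129.7 * 14.0 = 1815.8
Step 3: Denominator = 27.6 * 93 * 6.6 = 16940.88
Step 4: K = 1815.8 / 16940.88 = 0.10718 cm/s

0.10718


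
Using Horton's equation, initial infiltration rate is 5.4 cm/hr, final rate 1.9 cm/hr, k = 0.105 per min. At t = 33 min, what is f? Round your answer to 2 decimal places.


Step 1: f = fc + (f0 - fc) * exp(-k * t)
Step 2: exp(-0.105 * 33) = 0.031273
Step 3: f = 1.9 + (5.4 - 1.9) * 0.031273
Step 4: f = 1.9 + 3.5 * 0.031273
Step 5: f = 2.01 cm/hr

2.01


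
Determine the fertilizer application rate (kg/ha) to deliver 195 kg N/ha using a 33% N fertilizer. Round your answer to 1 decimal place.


Step 1: Fertilizer rate = target N / (N content / 100)
Step 2: Rate = 195 / (33 / 100)
Step 3: Rate = 195 / 0.33
Step 4: Rate = 590.9 kg/ha

590.9


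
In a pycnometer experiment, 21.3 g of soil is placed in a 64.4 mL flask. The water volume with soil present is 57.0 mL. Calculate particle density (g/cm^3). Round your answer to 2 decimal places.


Step 1: Volume of solids = flask volume - water volume with soil
Step 2: V_solids = 64.4 - 57.0 = 7.4 mL
Step 3: Particle density = mass / V_solids = 21.3 / 7.4 = 2.88 g/cm^3

2.88


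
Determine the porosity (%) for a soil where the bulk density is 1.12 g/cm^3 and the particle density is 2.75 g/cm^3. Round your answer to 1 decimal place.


Step 1: Formula: n = 100 * (1 - BD / PD)
Step 2: n = 100 * (1 - 1.12 / 2.75)
Step 3: n = 100 * (1 - 0.40727)
Step 4: n = 59.3%

59.3


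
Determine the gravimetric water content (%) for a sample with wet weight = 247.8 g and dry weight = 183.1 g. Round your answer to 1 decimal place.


Step 1: Water mass = wet - dry = 247.8 - 183.1 = 64.7 g
Step 2: w = 100 * water mass / dry mass
Step 3: w = 100 * 64.7 / 183.1 = 35.3%

35.3


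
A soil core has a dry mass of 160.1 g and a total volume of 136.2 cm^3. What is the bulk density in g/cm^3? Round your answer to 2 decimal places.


Step 1: Identify the formula: BD = dry mass / volume
Step 2: Substitute values: BD = 160.1 / 136.2
Step 3: BD = 1.18 g/cm^3

1.18


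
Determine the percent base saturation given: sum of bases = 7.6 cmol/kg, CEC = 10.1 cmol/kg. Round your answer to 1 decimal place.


Step 1: BS = 100 * (sum of bases) / CEC
Step 2: BS = 100 * 7.6 / 10.1
Step 3: BS = 75.2%

75.2


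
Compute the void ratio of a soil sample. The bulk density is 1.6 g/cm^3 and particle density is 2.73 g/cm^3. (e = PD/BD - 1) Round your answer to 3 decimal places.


Step 1: e = PD / BD - 1
Step 2: e = 2.73 / 1.6 - 1
Step 3: e = 1.70625 - 1
Step 4: e = 0.706

0.706


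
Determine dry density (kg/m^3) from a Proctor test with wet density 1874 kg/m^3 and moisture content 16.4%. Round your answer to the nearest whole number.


Step 1: Dry density = wet density / (1 + w/100)
Step 2: Dry density = 1874 / (1 + 16.4/100)
Step 3: Dry density = 1874 / 1.164
Step 4: Dry density = 1610 kg/m^3

1610


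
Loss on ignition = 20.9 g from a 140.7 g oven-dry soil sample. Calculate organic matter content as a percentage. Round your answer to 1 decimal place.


Step 1: OM% = 100 * LOI / sample mass
Step 2: OM = 100 * 20.9 / 140.7
Step 3: OM = 14.9%

14.9


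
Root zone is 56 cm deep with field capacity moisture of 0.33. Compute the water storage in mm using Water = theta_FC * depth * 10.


Step 1: Water (mm) = theta_FC * depth (cm) * 10
Step 2: Water = 0.33 * 56 * 10
Step 3: Water = 184.8 mm

184.8


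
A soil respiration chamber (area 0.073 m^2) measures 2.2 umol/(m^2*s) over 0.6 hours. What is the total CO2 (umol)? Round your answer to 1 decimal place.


Step 1: Convert time to seconds: 0.6 hr * 3600 = 2160.0 s
Step 2: Total = flux * area * time_s
Step 3: Total = 2.2 * 0.073 * 2160.0
Step 4: Total = 346.9 umol

346.9


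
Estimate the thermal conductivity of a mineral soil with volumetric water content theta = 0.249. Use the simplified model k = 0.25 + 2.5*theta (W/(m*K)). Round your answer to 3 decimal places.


Step 1: k = 0.25 + 2.5 * theta
Step 2: k = 0.25 + 2.5 * 0.249
Step 3: k = 0.25 + 0.623
Step 4: k = 0.873 W/(m*K)

0.873


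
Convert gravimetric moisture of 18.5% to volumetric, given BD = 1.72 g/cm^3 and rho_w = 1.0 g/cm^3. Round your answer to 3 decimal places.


Step 1: theta = (w / 100) * BD / rho_w
Step 2: theta = (18.5 / 100) * 1.72 / 1.0
Step 3: theta = 0.185 * 1.72
Step 4: theta = 0.318

0.318


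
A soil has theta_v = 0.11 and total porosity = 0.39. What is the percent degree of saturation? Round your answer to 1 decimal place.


Step 1: S = 100 * theta_v / n
Step 2: S = 100 * 0.11 / 0.39
Step 3: S = 28.2%

28.2


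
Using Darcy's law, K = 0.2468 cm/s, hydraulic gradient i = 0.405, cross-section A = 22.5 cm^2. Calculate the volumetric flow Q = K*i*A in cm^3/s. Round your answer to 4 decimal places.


Step 1: Apply Darcy's law: Q = K * i * A
Step 2: Q = 0.2468 * 0.405 * 22.5
Step 3: Q = 2.249 cm^3/s

2.249


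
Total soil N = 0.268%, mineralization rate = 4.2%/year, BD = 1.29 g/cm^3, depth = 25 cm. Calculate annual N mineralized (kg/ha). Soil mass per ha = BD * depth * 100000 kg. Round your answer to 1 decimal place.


Step 1: Soil mass per ha = BD * depth * 100000 = 1.29 * 25 * 100000 = 3225000 kg
Step 2: Total N pool = soil mass * N%/100 = 3225000 * 0.268/100 = 8643.0 kg/ha
Step 3: N mineralized = N pool * rate%/100 = 8643.0 * 4.2/100 = 363.0 kg/ha/yr

363.0


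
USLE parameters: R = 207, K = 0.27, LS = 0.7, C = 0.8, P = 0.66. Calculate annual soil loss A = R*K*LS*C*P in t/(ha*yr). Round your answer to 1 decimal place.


Step 1: A = R * K * LS * C * P
Step 2: R * K = 207 * 0.27 = 55.89
Step 3: (R*K) * LS = 55.89 * 0.7 = 39.123
Step 4: * C * P = 39.123 * 0.8 * 0.66 = 20.7
Step 5: A = 20.7 t/(ha*yr)

20.7


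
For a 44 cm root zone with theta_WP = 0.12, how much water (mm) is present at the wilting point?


Step 1: Water (mm) = theta_WP * depth * 10
Step 2: Water = 0.12 * 44 * 10
Step 3: Water = 52.8 mm

52.8


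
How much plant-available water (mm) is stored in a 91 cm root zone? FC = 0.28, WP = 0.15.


Step 1: Available water = (FC - WP) * depth * 10
Step 2: AW = (0.28 - 0.15) * 91 * 10
Step 3: AW = 0.13 * 91 * 10
Step 4: AW = 118.3 mm

118.3


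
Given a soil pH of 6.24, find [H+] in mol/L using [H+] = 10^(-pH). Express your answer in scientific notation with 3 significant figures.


Step 1: [H+] = 10^(-pH)
Step 2: [H+] = 10^(-6.24)
Step 3: [H+] = 5.75e-07 mol/L

5.75e-07


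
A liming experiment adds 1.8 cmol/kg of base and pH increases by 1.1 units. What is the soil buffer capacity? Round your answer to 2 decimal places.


Step 1: BC = change in base / change in pH
Step 2: BC = 1.8 / 1.1
Step 3: BC = 1.64 cmol/(kg*pH unit)

1.64


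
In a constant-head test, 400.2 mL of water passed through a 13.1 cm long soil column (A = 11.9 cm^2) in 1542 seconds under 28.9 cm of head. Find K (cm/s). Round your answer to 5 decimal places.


Step 1: K = Q * L / (A * t * h)
Step 2: Numerator = 400.2 * 13.1 = 5242.62
Step 3: Denominator = 11.9 * 1542 * 28.9 = 530309.22
Step 4: K = 5242.62 / 530309.22 = 0.00989 cm/s

0.00989


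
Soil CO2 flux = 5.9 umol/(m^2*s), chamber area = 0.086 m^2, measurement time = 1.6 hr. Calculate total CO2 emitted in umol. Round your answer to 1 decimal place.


Step 1: Convert time to seconds: 1.6 hr * 3600 = 5760.0 s
Step 2: Total = flux * area * time_s
Step 3: Total = 5.9 * 0.086 * 5760.0
Step 4: Total = 2922.6 umol

2922.6


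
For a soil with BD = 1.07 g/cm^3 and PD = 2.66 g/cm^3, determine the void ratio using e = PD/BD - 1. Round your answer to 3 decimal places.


Step 1: e = PD / BD - 1
Step 2: e = 2.66 / 1.07 - 1
Step 3: e = 2.48598 - 1
Step 4: e = 1.486

1.486


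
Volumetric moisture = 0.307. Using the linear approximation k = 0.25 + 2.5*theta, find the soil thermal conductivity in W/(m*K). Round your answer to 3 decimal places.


Step 1: k = 0.25 + 2.5 * theta
Step 2: k = 0.25 + 2.5 * 0.307
Step 3: k = 0.25 + 0.768
Step 4: k = 1.018 W/(m*K)

1.018


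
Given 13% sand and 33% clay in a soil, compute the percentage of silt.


Step 1: sand + silt + clay = 100%
Step 2: silt = 100 - sand - clay
Step 3: silt = 100 - 13 - 33
Step 4: silt = 54%

54


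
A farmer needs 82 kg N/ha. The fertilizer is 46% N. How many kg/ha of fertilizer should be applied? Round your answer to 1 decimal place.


Step 1: Fertilizer rate = target N / (N content / 100)
Step 2: Rate = 82 / (46 / 100)
Step 3: Rate = 82 / 0.46
Step 4: Rate = 178.3 kg/ha

178.3


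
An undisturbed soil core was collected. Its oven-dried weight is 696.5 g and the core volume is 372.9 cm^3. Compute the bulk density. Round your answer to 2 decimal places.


Step 1: Identify the formula: BD = dry mass / volume
Step 2: Substitute values: BD = 696.5 / 372.9
Step 3: BD = 1.87 g/cm^3

1.87


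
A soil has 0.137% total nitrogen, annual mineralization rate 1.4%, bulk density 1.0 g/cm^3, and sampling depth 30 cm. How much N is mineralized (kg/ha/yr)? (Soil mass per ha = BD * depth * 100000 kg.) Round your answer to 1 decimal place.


Step 1: Soil mass per ha = BD * depth * 100000 = 1.0 * 30 * 100000 = 3000000 kg
Step 2: Total N pool = soil mass * N%/100 = 3000000 * 0.137/100 = 4110.0 kg/ha
Step 3: N mineralized = N pool * rate%/100 = 4110.0 * 1.4/100 = 57.5 kg/ha/yr

57.5


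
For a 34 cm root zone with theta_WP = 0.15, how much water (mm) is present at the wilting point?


Step 1: Water (mm) = theta_WP * depth * 10
Step 2: Water = 0.15 * 34 * 10
Step 3: Water = 51.0 mm

51.0


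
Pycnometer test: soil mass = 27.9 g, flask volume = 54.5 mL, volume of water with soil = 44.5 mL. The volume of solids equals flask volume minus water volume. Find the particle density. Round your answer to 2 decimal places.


Step 1: Volume of solids = flask volume - water volume with soil
Step 2: V_solids = 54.5 - 44.5 = 10.0 mL
Step 3: Particle density = mass / V_solids = 27.9 / 10.0 = 2.79 g/cm^3

2.79


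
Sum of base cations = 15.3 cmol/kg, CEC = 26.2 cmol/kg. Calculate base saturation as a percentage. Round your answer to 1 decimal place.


Step 1: BS = 100 * (sum of bases) / CEC
Step 2: BS = 100 * 15.3 / 26.2
Step 3: BS = 58.4%

58.4


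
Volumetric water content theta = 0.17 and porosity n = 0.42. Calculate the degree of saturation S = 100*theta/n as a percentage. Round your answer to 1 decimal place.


Step 1: S = 100 * theta_v / n
Step 2: S = 100 * 0.17 / 0.42
Step 3: S = 40.5%

40.5


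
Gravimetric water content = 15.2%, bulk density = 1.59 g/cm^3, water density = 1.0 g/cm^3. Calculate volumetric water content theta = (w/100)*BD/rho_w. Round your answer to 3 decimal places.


Step 1: theta = (w / 100) * BD / rho_w
Step 2: theta = (15.2 / 100) * 1.59 / 1.0
Step 3: theta = 0.152 * 1.59
Step 4: theta = 0.242

0.242


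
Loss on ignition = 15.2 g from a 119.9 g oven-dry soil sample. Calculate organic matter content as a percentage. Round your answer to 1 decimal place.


Step 1: OM% = 100 * LOI / sample mass
Step 2: OM = 100 * 15.2 / 119.9
Step 3: OM = 12.7%

12.7


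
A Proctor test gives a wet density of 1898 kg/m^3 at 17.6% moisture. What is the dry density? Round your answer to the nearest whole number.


Step 1: Dry density = wet density / (1 + w/100)
Step 2: Dry density = 1898 / (1 + 17.6/100)
Step 3: Dry density = 1898 / 1.176
Step 4: Dry density = 1614 kg/m^3

1614


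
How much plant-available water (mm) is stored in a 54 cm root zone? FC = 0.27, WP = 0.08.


Step 1: Available water = (FC - WP) * depth * 10
Step 2: AW = (0.27 - 0.08) * 54 * 10
Step 3: AW = 0.19 * 54 * 10
Step 4: AW = 102.6 mm

102.6


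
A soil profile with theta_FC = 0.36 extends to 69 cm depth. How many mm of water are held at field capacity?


Step 1: Water (mm) = theta_FC * depth (cm) * 10
Step 2: Water = 0.36 * 69 * 10
Step 3: Water = 248.4 mm

248.4


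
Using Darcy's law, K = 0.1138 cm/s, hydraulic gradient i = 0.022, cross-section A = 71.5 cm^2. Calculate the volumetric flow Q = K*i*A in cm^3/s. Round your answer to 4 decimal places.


Step 1: Apply Darcy's law: Q = K * i * A
Step 2: Q = 0.1138 * 0.022 * 71.5
Step 3: Q = 0.179 cm^3/s

0.179


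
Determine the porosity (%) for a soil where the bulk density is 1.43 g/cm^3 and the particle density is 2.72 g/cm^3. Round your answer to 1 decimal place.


Step 1: Formula: n = 100 * (1 - BD / PD)
Step 2: n = 100 * (1 - 1.43 / 2.72)
Step 3: n = 100 * (1 - 0.52574)
Step 4: n = 47.4%

47.4


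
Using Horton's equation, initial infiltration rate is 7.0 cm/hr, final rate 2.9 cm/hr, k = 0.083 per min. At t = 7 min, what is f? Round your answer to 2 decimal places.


Step 1: f = fc + (f0 - fc) * exp(-k * t)
Step 2: exp(-0.083 * 7) = 0.559339
Step 3: f = 2.9 + (7.0 - 2.9) * 0.559339
Step 4: f = 2.9 + 4.1 * 0.559339
Step 5: f = 5.19 cm/hr

5.19


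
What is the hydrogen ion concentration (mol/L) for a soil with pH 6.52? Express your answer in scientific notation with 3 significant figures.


Step 1: [H+] = 10^(-pH)
Step 2: [H+] = 10^(-6.52)
Step 3: [H+] = 3.02e-07 mol/L

3.02e-07


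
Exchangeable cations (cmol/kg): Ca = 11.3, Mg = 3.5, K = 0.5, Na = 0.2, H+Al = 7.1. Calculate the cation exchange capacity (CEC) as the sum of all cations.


Step 1: CEC = Ca + Mg + K + Na + (H+Al)
Step 2: CEC = 11.3 + 3.5 + 0.5 + 0.2 + 7.1
Step 3: CEC = 22.6 cmol/kg

22.6


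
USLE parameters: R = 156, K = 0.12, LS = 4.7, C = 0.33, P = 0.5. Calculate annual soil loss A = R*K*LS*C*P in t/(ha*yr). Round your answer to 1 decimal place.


Step 1: A = R * K * LS * C * P
Step 2: R * K = 156 * 0.12 = 18.72
Step 3: (R*K) * LS = 18.72 * 4.7 = 87.984
Step 4: * C * P = 87.984 * 0.33 * 0.5 = 14.5
Step 5: A = 14.5 t/(ha*yr)

14.5


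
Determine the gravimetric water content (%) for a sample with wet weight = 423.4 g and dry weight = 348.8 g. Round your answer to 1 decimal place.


Step 1: Water mass = wet - dry = 423.4 - 348.8 = 74.6 g
Step 2: w = 100 * water mass / dry mass
Step 3: w = 100 * 74.6 / 348.8 = 21.4%

21.4


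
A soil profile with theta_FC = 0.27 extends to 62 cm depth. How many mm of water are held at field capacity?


Step 1: Water (mm) = theta_FC * depth (cm) * 10
Step 2: Water = 0.27 * 62 * 10
Step 3: Water = 167.4 mm

167.4


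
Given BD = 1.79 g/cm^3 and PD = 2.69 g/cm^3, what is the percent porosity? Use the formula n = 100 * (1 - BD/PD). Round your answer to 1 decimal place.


Step 1: Formula: n = 100 * (1 - BD / PD)
Step 2: n = 100 * (1 - 1.79 / 2.69)
Step 3: n = 100 * (1 - 0.66543)
Step 4: n = 33.5%

33.5


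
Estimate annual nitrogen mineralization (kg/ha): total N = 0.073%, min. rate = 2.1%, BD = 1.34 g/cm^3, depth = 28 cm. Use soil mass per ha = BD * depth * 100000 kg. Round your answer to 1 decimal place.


Step 1: Soil mass per ha = BD * depth * 100000 = 1.34 * 28 * 100000 = 3752000 kg
Step 2: Total N pool = soil mass * N%/100 = 3752000 * 0.073/100 = 2738.96 kg/ha
Step 3: N mineralized = N pool * rate%/100 = 2738.96 * 2.1/100 = 57.5 kg/ha/yr

57.5


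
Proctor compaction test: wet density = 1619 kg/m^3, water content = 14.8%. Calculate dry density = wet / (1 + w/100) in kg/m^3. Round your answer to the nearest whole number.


Step 1: Dry density = wet density / (1 + w/100)
Step 2: Dry density = 1619 / (1 + 14.8/100)
Step 3: Dry density = 1619 / 1.148
Step 4: Dry density = 1410 kg/m^3

1410


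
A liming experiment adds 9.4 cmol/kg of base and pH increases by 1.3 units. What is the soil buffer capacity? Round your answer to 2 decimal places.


Step 1: BC = change in base / change in pH
Step 2: BC = 9.4 / 1.3
Step 3: BC = 7.23 cmol/(kg*pH unit)

7.23


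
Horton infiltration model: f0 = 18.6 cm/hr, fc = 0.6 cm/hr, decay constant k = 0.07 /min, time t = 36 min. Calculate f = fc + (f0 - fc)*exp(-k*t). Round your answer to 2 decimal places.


Step 1: f = fc + (f0 - fc) * exp(-k * t)
Step 2: exp(-0.07 * 36) = 0.08046
Step 3: f = 0.6 + (18.6 - 0.6) * 0.08046
Step 4: f = 0.6 + 18.0 * 0.08046
Step 5: f = 2.05 cm/hr

2.05


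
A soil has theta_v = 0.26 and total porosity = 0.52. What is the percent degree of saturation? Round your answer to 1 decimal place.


Step 1: S = 100 * theta_v / n
Step 2: S = 100 * 0.26 / 0.52
Step 3: S = 50.0%

50.0


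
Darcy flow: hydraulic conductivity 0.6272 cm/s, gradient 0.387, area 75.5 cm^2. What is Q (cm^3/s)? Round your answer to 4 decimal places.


Step 1: Apply Darcy's law: Q = K * i * A
Step 2: Q = 0.6272 * 0.387 * 75.5
Step 3: Q = 18.3258 cm^3/s

18.3258


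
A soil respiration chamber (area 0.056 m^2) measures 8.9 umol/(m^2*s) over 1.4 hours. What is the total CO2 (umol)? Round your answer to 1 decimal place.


Step 1: Convert time to seconds: 1.4 hr * 3600 = 5040.0 s
Step 2: Total = flux * area * time_s
Step 3: Total = 8.9 * 0.056 * 5040.0
Step 4: Total = 2511.9 umol

2511.9


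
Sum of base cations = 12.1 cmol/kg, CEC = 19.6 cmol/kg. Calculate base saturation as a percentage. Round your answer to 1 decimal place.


Step 1: BS = 100 * (sum of bases) / CEC
Step 2: BS = 100 * 12.1 / 19.6
Step 3: BS = 61.7%

61.7


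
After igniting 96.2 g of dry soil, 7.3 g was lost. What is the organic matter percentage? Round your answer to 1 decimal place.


Step 1: OM% = 100 * LOI / sample mass
Step 2: OM = 100 * 7.3 / 96.2
Step 3: OM = 7.6%

7.6


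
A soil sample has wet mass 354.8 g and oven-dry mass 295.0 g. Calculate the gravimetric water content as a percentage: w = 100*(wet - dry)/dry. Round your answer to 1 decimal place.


Step 1: Water mass = wet - dry = 354.8 - 295.0 = 59.8 g
Step 2: w = 100 * water mass / dry mass
Step 3: w = 100 * 59.8 / 295.0 = 20.3%

20.3


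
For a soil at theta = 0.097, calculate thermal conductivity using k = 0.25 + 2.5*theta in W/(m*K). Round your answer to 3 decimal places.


Step 1: k = 0.25 + 2.5 * theta
Step 2: k = 0.25 + 2.5 * 0.097
Step 3: k = 0.25 + 0.243
Step 4: k = 0.493 W/(m*K)

0.493


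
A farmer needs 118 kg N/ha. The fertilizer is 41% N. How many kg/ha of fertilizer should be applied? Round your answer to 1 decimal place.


Step 1: Fertilizer rate = target N / (N content / 100)
Step 2: Rate = 118 / (41 / 100)
Step 3: Rate = 118 / 0.41
Step 4: Rate = 287.8 kg/ha

287.8


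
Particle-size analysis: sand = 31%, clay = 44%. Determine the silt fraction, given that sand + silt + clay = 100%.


Step 1: sand + silt + clay = 100%
Step 2: silt = 100 - sand - clay
Step 3: silt = 100 - 31 - 44
Step 4: silt = 25%

25


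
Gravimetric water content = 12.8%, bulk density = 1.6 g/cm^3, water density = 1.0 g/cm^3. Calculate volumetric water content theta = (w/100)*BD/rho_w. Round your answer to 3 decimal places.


Step 1: theta = (w / 100) * BD / rho_w
Step 2: theta = (12.8 / 100) * 1.6 / 1.0
Step 3: theta = 0.128 * 1.6
Step 4: theta = 0.205

0.205


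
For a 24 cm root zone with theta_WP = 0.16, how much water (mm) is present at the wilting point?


Step 1: Water (mm) = theta_WP * depth * 10
Step 2: Water = 0.16 * 24 * 10
Step 3: Water = 38.4 mm

38.4


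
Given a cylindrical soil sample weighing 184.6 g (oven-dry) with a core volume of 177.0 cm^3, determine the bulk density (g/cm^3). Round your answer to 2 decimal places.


Step 1: Identify the formula: BD = dry mass / volume
Step 2: Substitute values: BD = 184.6 / 177.0
Step 3: BD = 1.04 g/cm^3

1.04


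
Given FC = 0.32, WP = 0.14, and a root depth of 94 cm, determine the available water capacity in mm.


Step 1: Available water = (FC - WP) * depth * 10
Step 2: AW = (0.32 - 0.14) * 94 * 10
Step 3: AW = 0.18 * 94 * 10
Step 4: AW = 169.2 mm

169.2


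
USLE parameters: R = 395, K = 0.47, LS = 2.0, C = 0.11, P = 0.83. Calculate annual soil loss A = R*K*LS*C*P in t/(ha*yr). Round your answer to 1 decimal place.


Step 1: A = R * K * LS * C * P
Step 2: R * K = 395 * 0.47 = 185.65
Step 3: (R*K) * LS = 185.65 * 2.0 = 371.3
Step 4: * C * P = 371.3 * 0.11 * 0.83 = 33.9
Step 5: A = 33.9 t/(ha*yr)

33.9


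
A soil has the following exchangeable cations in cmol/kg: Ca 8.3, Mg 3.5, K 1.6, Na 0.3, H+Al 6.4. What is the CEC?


Step 1: CEC = Ca + Mg + K + Na + (H+Al)
Step 2: CEC = 8.3 + 3.5 + 1.6 + 0.3 + 6.4
Step 3: CEC = 20.1 cmol/kg

20.1


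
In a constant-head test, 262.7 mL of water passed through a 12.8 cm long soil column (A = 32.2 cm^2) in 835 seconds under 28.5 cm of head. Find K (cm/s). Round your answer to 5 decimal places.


Step 1: K = Q * L / (A * t * h)
Step 2: Numerator = 262.7 * 12.8 = 3362.56
Step 3: Denominator = 32.2 * 835 * 28.5 = 766279.5
Step 4: K = 3362.56 / 766279.5 = 0.00439 cm/s

0.00439


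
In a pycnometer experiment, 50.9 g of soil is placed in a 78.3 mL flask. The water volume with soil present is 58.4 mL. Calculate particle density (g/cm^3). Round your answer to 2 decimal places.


Step 1: Volume of solids = flask volume - water volume with soil
Step 2: V_solids = 78.3 - 58.4 = 19.9 mL
Step 3: Particle density = mass / V_solids = 50.9 / 19.9 = 2.56 g/cm^3

2.56


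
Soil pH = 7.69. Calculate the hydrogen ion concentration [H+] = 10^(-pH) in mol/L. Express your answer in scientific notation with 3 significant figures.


Step 1: [H+] = 10^(-pH)
Step 2: [H+] = 10^(-7.69)
Step 3: [H+] = 2.04e-08 mol/L

2.04e-08


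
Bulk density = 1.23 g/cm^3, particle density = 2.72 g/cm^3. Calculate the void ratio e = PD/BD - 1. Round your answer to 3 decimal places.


Step 1: e = PD / BD - 1
Step 2: e = 2.72 / 1.23 - 1
Step 3: e = 2.21138 - 1
Step 4: e = 1.211

1.211


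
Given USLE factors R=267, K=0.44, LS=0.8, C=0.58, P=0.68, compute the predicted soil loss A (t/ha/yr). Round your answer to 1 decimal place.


Step 1: A = R * K * LS * C * P
Step 2: R * K = 267 * 0.44 = 117.48
Step 3: (R*K) * LS = 117.48 * 0.8 = 93.984
Step 4: * C * P = 93.984 * 0.58 * 0.68 = 37.1
Step 5: A = 37.1 t/(ha*yr)

37.1


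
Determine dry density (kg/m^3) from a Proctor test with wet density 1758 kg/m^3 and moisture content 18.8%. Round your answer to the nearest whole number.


Step 1: Dry density = wet density / (1 + w/100)
Step 2: Dry density = 1758 / (1 + 18.8/100)
Step 3: Dry density = 1758 / 1.188
Step 4: Dry density = 1480 kg/m^3

1480


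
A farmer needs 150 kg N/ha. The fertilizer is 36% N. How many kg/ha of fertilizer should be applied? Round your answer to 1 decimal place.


Step 1: Fertilizer rate = target N / (N content / 100)
Step 2: Rate = 150 / (36 / 100)
Step 3: Rate = 150 / 0.36
Step 4: Rate = 416.7 kg/ha

416.7


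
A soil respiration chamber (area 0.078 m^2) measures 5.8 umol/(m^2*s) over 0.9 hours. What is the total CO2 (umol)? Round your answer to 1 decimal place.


Step 1: Convert time to seconds: 0.9 hr * 3600 = 3240.0 s
Step 2: Total = flux * area * time_s
Step 3: Total = 5.8 * 0.078 * 3240.0
Step 4: Total = 1465.8 umol

1465.8


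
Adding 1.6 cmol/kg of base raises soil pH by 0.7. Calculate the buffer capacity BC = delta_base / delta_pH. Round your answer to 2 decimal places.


Step 1: BC = change in base / change in pH
Step 2: BC = 1.6 / 0.7
Step 3: BC = 2.29 cmol/(kg*pH unit)

2.29


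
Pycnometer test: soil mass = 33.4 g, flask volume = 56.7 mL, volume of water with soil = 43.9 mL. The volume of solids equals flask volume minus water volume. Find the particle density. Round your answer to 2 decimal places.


Step 1: Volume of solids = flask volume - water volume with soil
Step 2: V_solids = 56.7 - 43.9 = 12.8 mL
Step 3: Particle density = mass / V_solids = 33.4 / 12.8 = 2.61 g/cm^3

2.61


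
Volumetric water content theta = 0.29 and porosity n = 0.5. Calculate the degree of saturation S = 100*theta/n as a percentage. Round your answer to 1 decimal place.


Step 1: S = 100 * theta_v / n
Step 2: S = 100 * 0.29 / 0.5
Step 3: S = 58.0%

58.0


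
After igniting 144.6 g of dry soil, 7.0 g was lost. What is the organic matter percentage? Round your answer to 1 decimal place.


Step 1: OM% = 100 * LOI / sample mass
Step 2: OM = 100 * 7.0 / 144.6
Step 3: OM = 4.8%

4.8


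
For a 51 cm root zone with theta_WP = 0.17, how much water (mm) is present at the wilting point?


Step 1: Water (mm) = theta_WP * depth * 10
Step 2: Water = 0.17 * 51 * 10
Step 3: Water = 86.7 mm

86.7


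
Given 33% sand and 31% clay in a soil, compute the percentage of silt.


Step 1: sand + silt + clay = 100%
Step 2: silt = 100 - sand - clay
Step 3: silt = 100 - 33 - 31
Step 4: silt = 36%

36


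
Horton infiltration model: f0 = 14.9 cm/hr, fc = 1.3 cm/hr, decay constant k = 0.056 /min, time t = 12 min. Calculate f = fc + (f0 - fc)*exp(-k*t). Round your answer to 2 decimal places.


Step 1: f = fc + (f0 - fc) * exp(-k * t)
Step 2: exp(-0.056 * 12) = 0.510686
Step 3: f = 1.3 + (14.9 - 1.3) * 0.510686
Step 4: f = 1.3 + 13.6 * 0.510686
Step 5: f = 8.25 cm/hr

8.25


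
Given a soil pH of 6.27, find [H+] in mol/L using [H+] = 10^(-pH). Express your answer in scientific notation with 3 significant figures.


Step 1: [H+] = 10^(-pH)
Step 2: [H+] = 10^(-6.27)
Step 3: [H+] = 5.37e-07 mol/L

5.37e-07


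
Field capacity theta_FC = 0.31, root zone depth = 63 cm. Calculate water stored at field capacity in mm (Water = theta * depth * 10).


Step 1: Water (mm) = theta_FC * depth (cm) * 10
Step 2: Water = 0.31 * 63 * 10
Step 3: Water = 195.3 mm

195.3


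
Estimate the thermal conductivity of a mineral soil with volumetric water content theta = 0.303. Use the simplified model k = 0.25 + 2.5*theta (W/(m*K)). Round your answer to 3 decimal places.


Step 1: k = 0.25 + 2.5 * theta
Step 2: k = 0.25 + 2.5 * 0.303
Step 3: k = 0.25 + 0.758
Step 4: k = 1.008 W/(m*K)

1.008


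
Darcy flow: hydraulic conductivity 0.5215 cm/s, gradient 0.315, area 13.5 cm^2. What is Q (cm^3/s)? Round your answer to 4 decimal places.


Step 1: Apply Darcy's law: Q = K * i * A
Step 2: Q = 0.5215 * 0.315 * 13.5
Step 3: Q = 2.2177 cm^3/s

2.2177


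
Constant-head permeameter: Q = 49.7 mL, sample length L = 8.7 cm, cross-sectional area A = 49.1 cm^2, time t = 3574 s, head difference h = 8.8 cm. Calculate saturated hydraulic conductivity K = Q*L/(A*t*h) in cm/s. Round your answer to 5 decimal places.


Step 1: K = Q * L / (A * t * h)
Step 2: Numerator = 49.7 * 8.7 = 432.39
Step 3: Denominator = 49.1 * 3574 * 8.8 = 1544253.92
Step 4: K = 432.39 / 1544253.92 = 0.00028 cm/s

0.00028


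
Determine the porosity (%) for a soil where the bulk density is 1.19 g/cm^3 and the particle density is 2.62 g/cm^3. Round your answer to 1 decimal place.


Step 1: Formula: n = 100 * (1 - BD / PD)
Step 2: n = 100 * (1 - 1.19 / 2.62)
Step 3: n = 100 * (1 - 0.4542)
Step 4: n = 54.6%

54.6


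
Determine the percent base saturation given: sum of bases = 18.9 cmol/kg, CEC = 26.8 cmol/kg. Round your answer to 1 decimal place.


Step 1: BS = 100 * (sum of bases) / CEC
Step 2: BS = 100 * 18.9 / 26.8
Step 3: BS = 70.5%

70.5


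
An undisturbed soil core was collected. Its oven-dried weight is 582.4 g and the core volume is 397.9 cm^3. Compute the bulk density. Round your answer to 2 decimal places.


Step 1: Identify the formula: BD = dry mass / volume
Step 2: Substitute values: BD = 582.4 / 397.9
Step 3: BD = 1.46 g/cm^3

1.46


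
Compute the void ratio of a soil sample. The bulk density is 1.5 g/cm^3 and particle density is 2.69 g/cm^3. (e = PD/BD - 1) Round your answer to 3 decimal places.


Step 1: e = PD / BD - 1
Step 2: e = 2.69 / 1.5 - 1
Step 3: e = 1.79333 - 1
Step 4: e = 0.793

0.793


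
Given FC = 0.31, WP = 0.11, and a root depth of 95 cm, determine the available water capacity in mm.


Step 1: Available water = (FC - WP) * depth * 10
Step 2: AW = (0.31 - 0.11) * 95 * 10
Step 3: AW = 0.2 * 95 * 10
Step 4: AW = 190.0 mm

190.0


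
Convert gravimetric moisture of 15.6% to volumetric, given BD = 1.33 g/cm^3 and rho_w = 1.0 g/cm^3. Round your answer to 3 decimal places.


Step 1: theta = (w / 100) * BD / rho_w
Step 2: theta = (15.6 / 100) * 1.33 / 1.0
Step 3: theta = 0.156 * 1.33
Step 4: theta = 0.207

0.207


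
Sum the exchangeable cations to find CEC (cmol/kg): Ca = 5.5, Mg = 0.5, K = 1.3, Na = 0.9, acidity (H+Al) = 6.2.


Step 1: CEC = Ca + Mg + K + Na + (H+Al)
Step 2: CEC = 5.5 + 0.5 + 1.3 + 0.9 + 6.2
Step 3: CEC = 14.4 cmol/kg

14.4


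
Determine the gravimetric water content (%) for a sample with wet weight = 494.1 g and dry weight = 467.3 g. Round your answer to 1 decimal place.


Step 1: Water mass = wet - dry = 494.1 - 467.3 = 26.8 g
Step 2: w = 100 * water mass / dry mass
Step 3: w = 100 * 26.8 / 467.3 = 5.7%

5.7


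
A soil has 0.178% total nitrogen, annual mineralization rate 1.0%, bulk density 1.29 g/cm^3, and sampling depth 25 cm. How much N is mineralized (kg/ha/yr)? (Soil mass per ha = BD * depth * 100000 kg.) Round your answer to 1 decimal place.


Step 1: Soil mass per ha = BD * depth * 100000 = 1.29 * 25 * 100000 = 3225000 kg
Step 2: Total N pool = soil mass * N%/100 = 3225000 * 0.178/100 = 5740.5 kg/ha
Step 3: N mineralized = N pool * rate%/100 = 5740.5 * 1.0/100 = 57.4 kg/ha/yr

57.4


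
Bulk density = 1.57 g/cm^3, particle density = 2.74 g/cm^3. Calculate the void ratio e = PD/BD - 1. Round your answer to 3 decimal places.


Step 1: e = PD / BD - 1
Step 2: e = 2.74 / 1.57 - 1
Step 3: e = 1.74522 - 1
Step 4: e = 0.745

0.745


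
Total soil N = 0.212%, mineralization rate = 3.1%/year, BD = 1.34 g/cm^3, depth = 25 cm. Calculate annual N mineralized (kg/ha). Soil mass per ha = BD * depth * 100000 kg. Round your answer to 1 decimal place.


Step 1: Soil mass per ha = BD * depth * 100000 = 1.34 * 25 * 100000 = 3350000 kg
Step 2: Total N pool = soil mass * N%/100 = 3350000 * 0.212/100 = 7102.0 kg/ha
Step 3: N mineralized = N pool * rate%/100 = 7102.0 * 3.1/100 = 220.2 kg/ha/yr

220.2


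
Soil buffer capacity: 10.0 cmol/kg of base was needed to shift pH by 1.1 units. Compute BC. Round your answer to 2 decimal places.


Step 1: BC = change in base / change in pH
Step 2: BC = 10.0 / 1.1
Step 3: BC = 9.09 cmol/(kg*pH unit)

9.09


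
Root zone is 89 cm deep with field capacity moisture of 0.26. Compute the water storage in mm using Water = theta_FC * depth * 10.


Step 1: Water (mm) = theta_FC * depth (cm) * 10
Step 2: Water = 0.26 * 89 * 10
Step 3: Water = 231.4 mm

231.4


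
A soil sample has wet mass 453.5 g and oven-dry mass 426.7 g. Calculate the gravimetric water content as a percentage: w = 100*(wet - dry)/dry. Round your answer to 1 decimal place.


Step 1: Water mass = wet - dry = 453.5 - 426.7 = 26.8 g
Step 2: w = 100 * water mass / dry mass
Step 3: w = 100 * 26.8 / 426.7 = 6.3%

6.3


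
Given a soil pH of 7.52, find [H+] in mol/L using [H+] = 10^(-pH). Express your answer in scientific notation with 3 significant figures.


Step 1: [H+] = 10^(-pH)
Step 2: [H+] = 10^(-7.52)
Step 3: [H+] = 3.02e-08 mol/L

3.02e-08


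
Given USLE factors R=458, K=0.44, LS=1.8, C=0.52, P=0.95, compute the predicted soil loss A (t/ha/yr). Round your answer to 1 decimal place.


Step 1: A = R * K * LS * C * P
Step 2: R * K = 458 * 0.44 = 201.52
Step 3: (R*K) * LS = 201.52 * 1.8 = 362.736
Step 4: * C * P = 362.736 * 0.52 * 0.95 = 179.2
Step 5: A = 179.2 t/(ha*yr)

179.2


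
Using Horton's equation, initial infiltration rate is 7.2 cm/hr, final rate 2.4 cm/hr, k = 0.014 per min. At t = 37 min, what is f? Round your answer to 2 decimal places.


Step 1: f = fc + (f0 - fc) * exp(-k * t)
Step 2: exp(-0.014 * 37) = 0.595711
Step 3: f = 2.4 + (7.2 - 2.4) * 0.595711
Step 4: f = 2.4 + 4.8 * 0.595711
Step 5: f = 5.26 cm/hr

5.26


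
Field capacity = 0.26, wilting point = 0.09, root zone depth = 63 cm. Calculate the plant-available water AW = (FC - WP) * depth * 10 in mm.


Step 1: Available water = (FC - WP) * depth * 10
Step 2: AW = (0.26 - 0.09) * 63 * 10
Step 3: AW = 0.17 * 63 * 10
Step 4: AW = 107.1 mm

107.1


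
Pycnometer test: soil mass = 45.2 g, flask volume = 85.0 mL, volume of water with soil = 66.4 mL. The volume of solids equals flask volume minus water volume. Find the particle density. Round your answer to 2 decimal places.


Step 1: Volume of solids = flask volume - water volume with soil
Step 2: V_solids = 85.0 - 66.4 = 18.6 mL
Step 3: Particle density = mass / V_solids = 45.2 / 18.6 = 2.43 g/cm^3

2.43


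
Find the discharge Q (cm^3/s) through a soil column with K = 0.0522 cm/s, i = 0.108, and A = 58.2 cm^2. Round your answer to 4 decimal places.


Step 1: Apply Darcy's law: Q = K * i * A
Step 2: Q = 0.0522 * 0.108 * 58.2
Step 3: Q = 0.3281 cm^3/s

0.3281


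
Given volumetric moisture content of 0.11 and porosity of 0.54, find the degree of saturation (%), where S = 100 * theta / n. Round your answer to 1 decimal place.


Step 1: S = 100 * theta_v / n
Step 2: S = 100 * 0.11 / 0.54
Step 3: S = 20.4%

20.4
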